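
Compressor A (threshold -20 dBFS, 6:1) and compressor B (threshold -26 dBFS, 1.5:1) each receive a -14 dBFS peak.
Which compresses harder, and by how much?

A, by 1 dB

A: GR = 6 − 6/6 = 5 dB.
B: GR = 12 − 12/1.5 = 4 dB.
Difference: 1 dB in favour of A.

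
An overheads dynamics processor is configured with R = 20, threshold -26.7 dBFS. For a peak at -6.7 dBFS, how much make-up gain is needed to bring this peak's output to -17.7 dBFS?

8 dB

Without make-up, output = threshold + overshoot/20 = -26.7 + 1 = -25.7 dBFS.
Gap to target: 8 dB.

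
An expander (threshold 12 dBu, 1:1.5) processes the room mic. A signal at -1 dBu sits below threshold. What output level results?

-7.5 dBu

The input is 13 dB below the 12 dBu threshold.
A 1:1.5 expander multiplies undershoot by 1.5: 13 × 1.5 = 19.5 dB below threshold.
Output = 12 − 19.5 = -7.5 dBu.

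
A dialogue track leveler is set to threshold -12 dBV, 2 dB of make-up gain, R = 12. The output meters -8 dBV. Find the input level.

Before make-up, the level was -8 − 2 = -10 dBV.
That's 2 dB above the -12 dBV threshold.
Undo the ratio: input overshoot = 2 × 12 = 24 dB, giving input = 12 dBV.

12 dBV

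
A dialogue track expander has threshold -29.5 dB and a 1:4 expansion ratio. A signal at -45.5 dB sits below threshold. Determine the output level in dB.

Undershoot = (-29.5) − (-45.5) = 16 dB.
At 1:4, that expands to 64 dB under threshold.
Output = -29.5 − 64 = -93.5 dB.

-93.5 dB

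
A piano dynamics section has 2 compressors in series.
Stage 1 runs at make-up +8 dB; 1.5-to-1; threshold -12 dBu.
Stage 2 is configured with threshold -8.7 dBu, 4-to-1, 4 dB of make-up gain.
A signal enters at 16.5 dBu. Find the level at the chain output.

Stage 1: 16.5 dBu is 28.5 dB over -12 dBu; at 1.5:1 that becomes 19 dB over, giving 7 dBu; +8 dB make-up → 15 dBu.
Stage 2: 23.7 dB above -8.7 dBu, reduced 4:1 to 5.925 dB above → -2.775 dBu; +4 dB make-up → 1.225 dBu.

1.225 dBu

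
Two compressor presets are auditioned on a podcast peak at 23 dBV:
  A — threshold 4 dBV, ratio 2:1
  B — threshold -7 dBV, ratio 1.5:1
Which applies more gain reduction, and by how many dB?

A: GR = 19 − 19/2 = 9.5 dB.
B: GR = 30 − 30/1.5 = 10 dB.
B applies 0.5 dB more gain reduction.

B, by 0.5 dB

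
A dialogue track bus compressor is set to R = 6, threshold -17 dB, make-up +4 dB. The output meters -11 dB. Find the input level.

-5 dB

Remove make-up: -11 − 4 = -15 dB.
That's 2 dB above the -17 dB threshold.
Undo the ratio: input overshoot = 2 × 6 = 12 dB, giving input = -5 dB.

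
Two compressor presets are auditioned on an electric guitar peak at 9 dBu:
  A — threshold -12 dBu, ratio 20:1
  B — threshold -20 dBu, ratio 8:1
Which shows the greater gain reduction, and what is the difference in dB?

B, by 5.425 dB

A: GR = 21 − 21/20 = 19.95 dB.
B: GR = 29 − 29/8 = 25.375 dB.
B reduces 5.425 dB more.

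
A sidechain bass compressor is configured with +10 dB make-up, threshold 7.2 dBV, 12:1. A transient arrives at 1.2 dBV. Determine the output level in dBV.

1.2 dBV is 6 dB below the 7.2 dBV threshold, so no gain reduction is applied.
Make-up gain adds 10 dB: 1.2 + 10 = 11.2 dBV.

11.2 dBV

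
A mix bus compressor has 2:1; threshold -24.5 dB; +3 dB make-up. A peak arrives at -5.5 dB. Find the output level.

-12 dB

The input is 19 dB above the -24.5 dB threshold.
At 2:1 the overshoot is divided by 2, leaving 9.5 dB above threshold.
That puts the output at -15 dB; make-up adds 3 dB, giving -12 dB.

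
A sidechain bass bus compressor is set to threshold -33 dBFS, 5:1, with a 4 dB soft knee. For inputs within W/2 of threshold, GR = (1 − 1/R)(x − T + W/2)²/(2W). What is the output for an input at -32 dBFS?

-32.9 dBFS

x − T + W/2 = -32 − (-33) + 2 = 3.
GR = (1 − 1/5) × 3² / 8 = 0.8 × 9 / 8 = 0.9 dB.
Output = -32 − 0.9 = -32.9 dBFS.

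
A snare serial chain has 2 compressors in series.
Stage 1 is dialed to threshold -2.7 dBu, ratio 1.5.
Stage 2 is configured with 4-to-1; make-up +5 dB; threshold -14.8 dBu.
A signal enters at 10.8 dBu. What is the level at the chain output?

-4.525 dBu

Stage 1: 10.8 dBu is 13.5 dB over -2.7 dBu; at 1.5:1 that becomes 9 dB over, giving 6.3 dBu.
Stage 2: 6.3 dBu is 21.1 dB over -14.8 dBu; at 4:1 that becomes 5.275 dB over, giving -9.525 dBu; +5 dB make-up → -4.525 dBu.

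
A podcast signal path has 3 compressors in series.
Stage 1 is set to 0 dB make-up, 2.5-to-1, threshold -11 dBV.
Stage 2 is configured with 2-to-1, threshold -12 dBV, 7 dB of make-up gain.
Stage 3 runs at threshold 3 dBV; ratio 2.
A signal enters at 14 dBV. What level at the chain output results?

0.5 dBV

Stage 1: 25 dB above -11 dBV, reduced 2.5:1 to 10 dB above → -1 dBV.
Stage 2: 11 dB above -12 dBV, reduced 2:1 to 5.5 dB above → -6.5 dBV; +7 dB make-up → 0.5 dBV.
Stage 3: 0.5 dBV ≤ 3 dBV, so stage 3 doesn't engage; output 0.5 dBV.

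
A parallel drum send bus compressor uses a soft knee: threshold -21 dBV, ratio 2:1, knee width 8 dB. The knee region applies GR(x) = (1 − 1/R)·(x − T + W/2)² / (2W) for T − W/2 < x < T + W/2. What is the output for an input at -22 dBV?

x − T + W/2 = -22 − (-21) + 4 = 3.
GR = (1 − 1/2) × 3² / 16 = 0.5 × 9 / 16 = 0.28125 dB.
Output = -22 − 0.28125 = -22.28125 dBV.

-22.28125 dBV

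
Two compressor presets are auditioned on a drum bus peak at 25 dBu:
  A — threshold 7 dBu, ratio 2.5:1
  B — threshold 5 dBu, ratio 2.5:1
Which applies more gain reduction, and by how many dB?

B, by 1.2 dB

A: overshoot 18 dB → output overshoot 7.2 dB → GR 10.8 dB.
B: overshoot 20 dB → output overshoot 8 dB → GR 12 dB.
Difference: 1.2 dB in favour of B.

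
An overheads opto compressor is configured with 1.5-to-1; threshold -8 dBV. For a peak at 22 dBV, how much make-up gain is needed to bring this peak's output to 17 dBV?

5 dB

The peak compresses to -8 + 30/1.5 = 12 dBV.
To reach 17 dBV requires 17 − 12 = 5 dB of make-up.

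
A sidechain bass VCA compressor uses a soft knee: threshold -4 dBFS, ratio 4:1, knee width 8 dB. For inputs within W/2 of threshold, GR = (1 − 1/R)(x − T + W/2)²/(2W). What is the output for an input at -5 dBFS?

-5.421875 dBFS

x − T + W/2 = -5 − (-4) + 4 = 3.
GR = (1 − 1/4) × 3² / 16 = 0.75 × 9 / 16 = 0.421875 dB.
Output = -5 − 0.421875 = -5.421875 dBFS.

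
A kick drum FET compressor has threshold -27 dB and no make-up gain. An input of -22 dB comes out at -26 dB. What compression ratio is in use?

Input overshoot = -22 − (-27) = 5 dB; output overshoot = -26 − (-27) = 1 dB.
Ratio = 5 / 1 = 5.

5:1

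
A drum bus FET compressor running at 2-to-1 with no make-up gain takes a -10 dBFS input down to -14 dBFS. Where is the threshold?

Gain reduction = -10 − (-14) = 4 dB; output overshoot = GR / (R − 1) = 4 / 1 = 4 dB.
Threshold = output − output overshoot = -14 − 4 = -18 dBFS.

-18 dBFS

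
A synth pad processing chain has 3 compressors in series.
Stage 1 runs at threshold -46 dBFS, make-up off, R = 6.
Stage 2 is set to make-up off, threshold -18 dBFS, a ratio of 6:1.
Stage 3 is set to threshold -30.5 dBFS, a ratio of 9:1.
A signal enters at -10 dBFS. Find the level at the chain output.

Stage 1: overshoot 36 dB → 36/6 = 6 dB → -40 dBFS.
Stage 2: -40 dBFS ≤ -18 dBFS, so stage 2 doesn't engage; output -40 dBFS.
Stage 3: -40 dBFS is at or below the -30.5 dBFS threshold — no compression; output -40 dBFS.

-40 dBFS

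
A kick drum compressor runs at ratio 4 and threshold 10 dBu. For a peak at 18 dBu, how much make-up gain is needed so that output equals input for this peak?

6 dB

Overshoot 8 dB → 8/4 = 2 dB after compression, so the compressed level is 10 + 2 = 12 dBu.
Make-up = target − compressed = 18 − 12 = 6 dB.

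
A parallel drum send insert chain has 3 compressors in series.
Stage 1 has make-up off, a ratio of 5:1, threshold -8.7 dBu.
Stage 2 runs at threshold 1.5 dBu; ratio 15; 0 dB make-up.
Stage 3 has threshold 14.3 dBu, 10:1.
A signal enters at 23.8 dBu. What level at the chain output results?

-2.2 dBu

Stage 1: 23.8 dBu is 32.5 dB over -8.7 dBu; at 5:1 that becomes 6.5 dB over, giving -2.2 dBu.
Stage 2: below threshold (-2.2 ≤ 1.5); passes unchanged; output -2.2 dBu.
Stage 3: -2.2 dBu is at or below the 14.3 dBu threshold — no compression; output -2.2 dBu.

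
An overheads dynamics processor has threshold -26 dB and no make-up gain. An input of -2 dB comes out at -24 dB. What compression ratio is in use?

Input overshoot = -2 − (-26) = 24 dB; output overshoot = -24 − (-26) = 2 dB.
Ratio = 24 / 2 = 12.

12:1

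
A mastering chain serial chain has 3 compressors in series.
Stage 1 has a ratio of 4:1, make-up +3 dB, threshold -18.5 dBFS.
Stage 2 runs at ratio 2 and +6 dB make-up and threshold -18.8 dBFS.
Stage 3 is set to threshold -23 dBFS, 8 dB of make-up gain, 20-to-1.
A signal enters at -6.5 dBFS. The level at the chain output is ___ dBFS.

-14.3325 dBFS

Stage 1: 12 dB above -18.5 dBFS, reduced 4:1 to 3 dB above → -15.5 dBFS; +3 dB make-up → -12.5 dBFS.
Stage 2: -12.5 dBFS is 6.3 dB over -18.8 dBFS; at 2:1 that becomes 3.15 dB over, giving -15.65 dBFS; +6 dB make-up → -9.65 dBFS.
Stage 3: 13.35 dB above -23 dBFS, reduced 20:1 to 0.6675 dB above → -22.3325 dBFS; +8 dB make-up → -14.3325 dBFS.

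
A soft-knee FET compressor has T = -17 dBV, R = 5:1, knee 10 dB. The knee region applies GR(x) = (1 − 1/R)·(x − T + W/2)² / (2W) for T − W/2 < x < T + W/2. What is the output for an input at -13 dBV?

x − T + W/2 = -13 − (-17) + 5 = 9.
GR = (1 − 1/5) × 9² / 20 = 0.8 × 81 / 20 = 3.24 dB.
Output = -13 − 3.24 = -16.24 dBV.

-16.24 dBV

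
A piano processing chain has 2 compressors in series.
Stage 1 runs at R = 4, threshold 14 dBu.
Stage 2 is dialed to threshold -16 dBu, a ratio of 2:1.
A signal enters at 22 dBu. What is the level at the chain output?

0 dBu

Stage 1: 22 dBu is 8 dB over 14 dBu; at 4:1 that becomes 2 dB over, giving 16 dBu.
Stage 2: overshoot 32 dB → 32/2 = 16 dB → 0 dBu.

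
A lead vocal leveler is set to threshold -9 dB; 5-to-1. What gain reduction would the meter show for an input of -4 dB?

4 dB

Overshoot = -4 − (-9) = 5 dB.
At 5:1, output sits 5/5 = 1 dB above threshold.
So the signal is attenuated by 5 − 1 = 4 dB.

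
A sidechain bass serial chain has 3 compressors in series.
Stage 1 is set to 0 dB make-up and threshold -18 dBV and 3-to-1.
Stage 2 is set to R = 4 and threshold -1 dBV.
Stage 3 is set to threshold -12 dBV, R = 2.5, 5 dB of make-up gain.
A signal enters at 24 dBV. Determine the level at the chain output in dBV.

-3.8 dBV

Stage 1: 42 dB above -18 dBV, reduced 3:1 to 14 dB above → -4 dBV.
Stage 2: -4 dBV is at or below the -1 dBV threshold — no compression; output -4 dBV.
Stage 3: 8 dB above -12 dBV, reduced 2.5:1 to 3.2 dB above → -8.8 dBV; +5 dB make-up → -3.8 dBV.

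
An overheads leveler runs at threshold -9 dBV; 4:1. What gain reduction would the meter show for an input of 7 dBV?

7 dBV exceeds the threshold by 16 dB.
A 4:1 ratio leaves 4 dB of that excess.
Gain reduction = 16 − 4 = 12 dB.

12 dB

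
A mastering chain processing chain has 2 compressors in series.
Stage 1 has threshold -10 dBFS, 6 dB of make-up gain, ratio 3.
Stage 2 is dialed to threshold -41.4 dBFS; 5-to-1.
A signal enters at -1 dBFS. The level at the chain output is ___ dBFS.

-33.32 dBFS

Stage 1: overshoot 9 dB → 9/3 = 3 dB → -7 dBFS; +6 dB make-up → -1 dBFS.
Stage 2: -1 dBFS is 40.4 dB over -41.4 dBFS; at 5:1 that becomes 8.08 dB over, giving -33.32 dBFS.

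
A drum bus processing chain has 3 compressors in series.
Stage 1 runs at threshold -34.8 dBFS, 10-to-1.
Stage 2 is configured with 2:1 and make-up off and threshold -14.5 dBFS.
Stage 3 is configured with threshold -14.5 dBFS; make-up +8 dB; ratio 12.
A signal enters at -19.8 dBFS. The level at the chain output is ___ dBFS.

Stage 1: 15 dB above -34.8 dBFS, reduced 10:1 to 1.5 dB above → -33.3 dBFS.
Stage 2: -33.3 dBFS ≤ -14.5 dBFS, so stage 2 doesn't engage; output -33.3 dBFS.
Stage 3: below threshold (-33.3 ≤ -14.5); passes unchanged; make-up brings it to -25.3 dBFS.

-25.3 dBFS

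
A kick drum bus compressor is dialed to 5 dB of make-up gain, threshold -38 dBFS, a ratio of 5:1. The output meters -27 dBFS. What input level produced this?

Stripping the +5 dB make-up gives -32 dBFS at the gain stage.
That's 6 dB above the -38 dBFS threshold.
Undo the ratio: input overshoot = 6 × 5 = 30 dB, giving input = -8 dBFS.

-8 dBFS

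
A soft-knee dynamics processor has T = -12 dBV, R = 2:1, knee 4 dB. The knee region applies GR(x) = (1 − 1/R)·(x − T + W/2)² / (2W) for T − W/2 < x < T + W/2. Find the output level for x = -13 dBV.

x − T + W/2 = -13 − (-12) + 2 = 1.
GR = (1 − 1/2) × 1² / 8 = 0.5 × 1 / 8 = 0.0625 dB.
Output = -13 − 0.0625 = -13.0625 dBV.

-13.0625 dBV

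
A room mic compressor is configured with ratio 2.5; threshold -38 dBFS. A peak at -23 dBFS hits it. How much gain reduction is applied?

9 dB

-23 dBFS exceeds the threshold by 15 dB.
At 2.5:1, output sits 15/2.5 = 6 dB above threshold.
GR = overshoot in − overshoot out = 15 − 6 = 9 dB.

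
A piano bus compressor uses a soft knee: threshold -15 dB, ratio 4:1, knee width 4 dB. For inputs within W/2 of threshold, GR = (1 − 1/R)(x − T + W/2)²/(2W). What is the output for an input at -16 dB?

-16.09375 dB

x − T + W/2 = -16 − (-15) + 2 = 1.
GR = (1 − 1/4) × 1² / 8 = 0.75 × 1 / 8 = 0.09375 dB.
Output = -16 − 0.09375 = -16.09375 dB.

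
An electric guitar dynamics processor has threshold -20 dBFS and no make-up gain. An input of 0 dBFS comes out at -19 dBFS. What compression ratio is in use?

20:1

Input overshoot = 0 − (-20) = 20 dB; output overshoot = -19 − (-20) = 1 dB.
Ratio = 20 / 1 = 20.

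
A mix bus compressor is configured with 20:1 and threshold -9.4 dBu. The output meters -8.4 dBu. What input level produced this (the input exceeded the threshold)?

10.6 dBu

Post-compression overshoot = -8.4 − (-9.4) = 1 dB.
Input overshoot = R × output overshoot = 20 dB → input = -9.4 + 20 = 10.6 dBu.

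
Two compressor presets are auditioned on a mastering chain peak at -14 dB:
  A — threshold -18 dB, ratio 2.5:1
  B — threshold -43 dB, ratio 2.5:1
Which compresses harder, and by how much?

A: GR = 4 − 4/2.5 = 2.4 dB.
B: GR = 29 − 29/2.5 = 17.4 dB.
B applies 15 dB more gain reduction.

B, by 15 dB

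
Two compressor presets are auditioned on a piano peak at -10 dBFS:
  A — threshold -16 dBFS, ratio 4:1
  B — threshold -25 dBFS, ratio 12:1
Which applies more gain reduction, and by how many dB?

B, by 9.25 dB

A: overshoot 6 dB → output overshoot 1.5 dB → GR 4.5 dB.
B: overshoot 15 dB → output overshoot 1.25 dB → GR 13.75 dB.
B reduces 9.25 dB more.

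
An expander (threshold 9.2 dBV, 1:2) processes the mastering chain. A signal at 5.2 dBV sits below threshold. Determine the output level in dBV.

The input is 4 dB below the 9.2 dBV threshold.
A 1:2 expander multiplies undershoot by 2: 4 × 2 = 8 dB below threshold.
Output = 9.2 − 8 = 1.2 dBV.

1.2 dBV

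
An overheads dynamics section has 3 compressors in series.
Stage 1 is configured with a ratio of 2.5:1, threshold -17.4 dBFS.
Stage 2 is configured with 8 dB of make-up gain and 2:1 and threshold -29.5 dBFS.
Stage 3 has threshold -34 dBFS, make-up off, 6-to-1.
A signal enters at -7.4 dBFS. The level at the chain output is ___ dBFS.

-30.575 dBFS

Stage 1: -7.4 dBFS is 10 dB over -17.4 dBFS; at 2.5:1 that becomes 4 dB over, giving -13.4 dBFS.
Stage 2: -13.4 dBFS is 16.1 dB over -29.5 dBFS; at 2:1 that becomes 8.05 dB over, giving -21.45 dBFS; +8 dB make-up → -13.45 dBFS.
Stage 3: 20.55 dB above -34 dBFS, reduced 6:1 to 3.425 dB above → -30.575 dBFS.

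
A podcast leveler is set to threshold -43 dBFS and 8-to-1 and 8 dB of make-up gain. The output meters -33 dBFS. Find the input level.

Stripping the +8 dB make-up gives -41 dBFS at the gain stage.
That's 2 dB above the -43 dBFS threshold.
Before 8:1 compression the overshoot was 2 × 8 = 16 dB, so input = -43 + 16 = -27 dBFS.

-27 dBFS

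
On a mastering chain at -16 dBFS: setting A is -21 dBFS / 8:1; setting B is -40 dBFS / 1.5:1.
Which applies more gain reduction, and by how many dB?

B, by 3.625 dB

A: overshoot 5 dB → output overshoot 0.625 dB → GR 4.375 dB.
B: overshoot 24 dB → output overshoot 16 dB → GR 8 dB.
Difference: 3.625 dB in favour of B.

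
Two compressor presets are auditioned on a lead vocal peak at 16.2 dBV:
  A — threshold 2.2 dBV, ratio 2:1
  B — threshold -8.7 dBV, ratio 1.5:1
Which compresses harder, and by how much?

A: 14 dB over, compressed to 7 dB over, so 7 dB of GR.
B: 24.9 dB over, compressed to 16.6 dB over, so 8.3 dB of GR.
Difference: 1.3 dB in favour of B.

B, by 1.3 dB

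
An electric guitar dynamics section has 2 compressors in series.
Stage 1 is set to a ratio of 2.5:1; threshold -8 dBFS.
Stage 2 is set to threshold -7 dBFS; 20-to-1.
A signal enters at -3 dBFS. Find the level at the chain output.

-6.95 dBFS

Stage 1: 5 dB above -8 dBFS, reduced 2.5:1 to 2 dB above → -6 dBFS.
Stage 2: -6 dBFS is 1 dB over -7 dBFS; at 20:1 that becomes 0.05 dB over, giving -6.95 dBFS.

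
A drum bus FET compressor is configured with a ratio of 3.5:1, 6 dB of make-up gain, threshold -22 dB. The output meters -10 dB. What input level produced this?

-1 dB

Remove make-up: -10 − 6 = -16 dB.
The compressed level sits -16 − (-22) = 6 dB over threshold.
Input overshoot = R × output overshoot = 21 dB → input = -22 + 21 = -1 dB.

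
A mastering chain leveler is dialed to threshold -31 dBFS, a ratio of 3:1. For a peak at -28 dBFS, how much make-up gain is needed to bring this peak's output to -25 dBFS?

5 dB

Overshoot 3 dB → 3/3 = 1 dB after compression, so the compressed level is -31 + 1 = -30 dBFS.
Make-up = target − compressed = -25 − (-30) = 5 dB.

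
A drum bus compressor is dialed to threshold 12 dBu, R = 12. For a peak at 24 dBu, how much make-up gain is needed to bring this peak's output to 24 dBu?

Without make-up, output = threshold + overshoot/12 = 12 + 1 = 13 dBu.
Gap to target: 11 dB.

11 dB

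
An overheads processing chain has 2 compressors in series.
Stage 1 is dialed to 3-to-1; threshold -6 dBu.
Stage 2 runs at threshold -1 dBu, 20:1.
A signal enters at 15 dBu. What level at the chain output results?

-0.9 dBu

Stage 1: 21 dB above -6 dBu, reduced 3:1 to 7 dB above → 1 dBu.
Stage 2: 1 dBu is 2 dB over -1 dBu; at 20:1 that becomes 0.1 dB over, giving -0.9 dBu.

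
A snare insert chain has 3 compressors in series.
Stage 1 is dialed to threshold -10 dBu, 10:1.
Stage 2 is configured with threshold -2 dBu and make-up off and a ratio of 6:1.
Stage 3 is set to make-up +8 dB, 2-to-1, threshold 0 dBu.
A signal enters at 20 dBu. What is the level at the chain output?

Stage 1: 20 dBu is 30 dB over -10 dBu; at 10:1 that becomes 3 dB over, giving -7 dBu.
Stage 2: -7 dBu ≤ -2 dBu, so stage 2 doesn't engage; output -7 dBu.
Stage 3: -7 dBu is at or below the 0 dBu threshold — no compression; make-up brings it to 1 dBu.

1 dBu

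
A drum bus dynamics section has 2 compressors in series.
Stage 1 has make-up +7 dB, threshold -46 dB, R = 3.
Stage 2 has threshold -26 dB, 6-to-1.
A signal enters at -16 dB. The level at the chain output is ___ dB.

-29 dB

Stage 1: -16 dB is 30 dB over -46 dB; at 3:1 that becomes 10 dB over, giving -36 dB; +7 dB make-up → -29 dB.
Stage 2: -29 dB ≤ -26 dB, so stage 2 doesn't engage; output -29 dB.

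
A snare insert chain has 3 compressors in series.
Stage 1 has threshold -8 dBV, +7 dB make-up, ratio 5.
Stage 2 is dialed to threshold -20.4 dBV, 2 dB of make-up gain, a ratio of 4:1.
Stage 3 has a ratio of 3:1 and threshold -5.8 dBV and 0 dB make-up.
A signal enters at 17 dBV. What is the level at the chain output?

-12.3 dBV

Stage 1: 25 dB above -8 dBV, reduced 5:1 to 5 dB above → -3 dBV; +7 dB make-up → 4 dBV.
Stage 2: 4 dBV is 24.4 dB over -20.4 dBV; at 4:1 that becomes 6.1 dB over, giving -14.3 dBV; +2 dB make-up → -12.3 dBV.
Stage 3: below threshold (-12.3 ≤ -5.8); passes unchanged; output -12.3 dBV.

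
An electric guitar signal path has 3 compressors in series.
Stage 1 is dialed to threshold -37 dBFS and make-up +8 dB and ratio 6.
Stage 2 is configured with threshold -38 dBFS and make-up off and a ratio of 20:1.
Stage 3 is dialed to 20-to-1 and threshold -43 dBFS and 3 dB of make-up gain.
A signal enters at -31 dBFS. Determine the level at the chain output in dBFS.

Stage 1: overshoot 6 dB → 6/6 = 1 dB → -36 dBFS; +8 dB make-up → -28 dBFS.
Stage 2: overshoot 10 dB → 10/20 = 0.5 dB → -37.5 dBFS.
Stage 3: -37.5 dBFS is 5.5 dB over -43 dBFS; at 20:1 that becomes 0.275 dB over, giving -42.725 dBFS; +3 dB make-up → -39.725 dBFS.

-39.725 dBFS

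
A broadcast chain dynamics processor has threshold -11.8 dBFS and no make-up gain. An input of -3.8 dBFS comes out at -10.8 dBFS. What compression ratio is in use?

8:1

Input overshoot = -3.8 − (-11.8) = 8 dB; output overshoot = -10.8 − (-11.8) = 1 dB.
Ratio = 8 / 1 = 8.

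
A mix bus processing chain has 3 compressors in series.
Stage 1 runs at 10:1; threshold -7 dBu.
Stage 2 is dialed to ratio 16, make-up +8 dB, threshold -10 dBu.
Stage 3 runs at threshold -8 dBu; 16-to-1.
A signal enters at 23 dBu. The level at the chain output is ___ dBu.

Stage 1: 23 dBu is 30 dB over -7 dBu; at 10:1 that becomes 3 dB over, giving -4 dBu.
Stage 2: overshoot 6 dB → 6/16 = 0.375 dB → -9.625 dBu; +8 dB make-up → -1.625 dBu.
Stage 3: overshoot 6.375 dB → 6.375/16 = 0.398438 dB → -7.601562 dBu.

-7.601562 dBu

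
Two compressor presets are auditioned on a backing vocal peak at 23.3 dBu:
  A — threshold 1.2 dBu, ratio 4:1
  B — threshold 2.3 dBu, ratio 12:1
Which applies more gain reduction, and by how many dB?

B, by 2.675 dB

A: overshoot 22.1 dB → output overshoot 5.525 dB → GR 16.575 dB.
B: overshoot 21 dB → output overshoot 1.75 dB → GR 19.25 dB.
B applies 2.675 dB more gain reduction.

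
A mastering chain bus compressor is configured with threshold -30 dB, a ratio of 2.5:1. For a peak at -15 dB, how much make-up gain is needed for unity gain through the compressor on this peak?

9 dB

The peak compresses to -30 + 15/2.5 = -24 dB.
To reach -15 dB requires -15 − (-24) = 9 dB of make-up.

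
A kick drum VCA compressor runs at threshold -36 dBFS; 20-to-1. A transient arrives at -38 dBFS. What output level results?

-38 dBFS is 2 dB below the -36 dBFS threshold, so no gain reduction is applied.
Output = input = -38 dBFS.

-38 dBFS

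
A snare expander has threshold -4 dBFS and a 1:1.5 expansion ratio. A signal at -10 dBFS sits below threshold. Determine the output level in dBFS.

The input is 6 dB below the -4 dBFS threshold.
A 1:1.5 expander multiplies undershoot by 1.5: 6 × 1.5 = 9 dB below threshold.
Output = -4 − 9 = -13 dBFS.

-13 dBFS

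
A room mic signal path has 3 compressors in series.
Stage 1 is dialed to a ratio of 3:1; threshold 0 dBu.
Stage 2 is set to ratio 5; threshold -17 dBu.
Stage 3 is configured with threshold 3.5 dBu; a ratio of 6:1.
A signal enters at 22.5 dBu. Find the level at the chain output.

-12.1 dBu

Stage 1: 22.5 dB above 0 dBu, reduced 3:1 to 7.5 dB above → 7.5 dBu.
Stage 2: 7.5 dBu is 24.5 dB over -17 dBu; at 5:1 that becomes 4.9 dB over, giving -12.1 dBu.
Stage 3: -12.1 dBu is at or below the 3.5 dBu threshold — no compression; output -12.1 dBu.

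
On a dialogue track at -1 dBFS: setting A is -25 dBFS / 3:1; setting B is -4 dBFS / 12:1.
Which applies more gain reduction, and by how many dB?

A: 24 dB over, compressed to 8 dB over, so 16 dB of GR.
B: 3 dB over, compressed to 0.25 dB over, so 2.75 dB of GR.
A reduces 13.25 dB more.

A, by 13.25 dB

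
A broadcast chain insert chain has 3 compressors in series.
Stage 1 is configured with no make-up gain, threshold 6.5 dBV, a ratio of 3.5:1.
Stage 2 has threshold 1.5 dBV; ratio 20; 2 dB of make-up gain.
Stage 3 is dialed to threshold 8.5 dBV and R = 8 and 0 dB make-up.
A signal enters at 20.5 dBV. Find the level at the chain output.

Stage 1: overshoot 14 dB → 14/3.5 = 4 dB → 10.5 dBV.
Stage 2: overshoot 9 dB → 9/20 = 0.45 dB → 1.95 dBV; +2 dB make-up → 3.95 dBV.
Stage 3: 3.95 dBV is at or below the 8.5 dBV threshold — no compression; output 3.95 dBV.

3.95 dBV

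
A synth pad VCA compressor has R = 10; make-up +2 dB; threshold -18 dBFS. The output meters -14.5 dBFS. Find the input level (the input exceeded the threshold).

Stripping the +2 dB make-up gives -16.5 dBFS at the gain stage.
The compressed level sits -16.5 − (-18) = 1.5 dB over threshold.
Undo the ratio: input overshoot = 1.5 × 10 = 15 dB, giving input = -3 dBFS.

-3 dBFS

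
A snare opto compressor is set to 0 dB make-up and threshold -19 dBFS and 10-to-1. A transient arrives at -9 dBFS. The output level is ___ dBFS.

Overshoot: -9 − (-19) = 10 dB.
10:1 compression reduces that to 10/10 = 1 dB over.
That puts the output at -18 dBFS.

-18 dBFS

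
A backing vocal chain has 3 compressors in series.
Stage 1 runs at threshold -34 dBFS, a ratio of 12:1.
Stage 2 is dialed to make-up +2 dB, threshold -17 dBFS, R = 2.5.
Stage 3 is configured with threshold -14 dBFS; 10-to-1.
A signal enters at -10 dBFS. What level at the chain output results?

-30 dBFS

Stage 1: -10 dBFS is 24 dB over -34 dBFS; at 12:1 that becomes 2 dB over, giving -32 dBFS.
Stage 2: -32 dBFS is at or below the -17 dBFS threshold — no compression; make-up brings it to -30 dBFS.
Stage 3: -30 dBFS ≤ -14 dBFS, so stage 3 doesn't engage; output -30 dBFS.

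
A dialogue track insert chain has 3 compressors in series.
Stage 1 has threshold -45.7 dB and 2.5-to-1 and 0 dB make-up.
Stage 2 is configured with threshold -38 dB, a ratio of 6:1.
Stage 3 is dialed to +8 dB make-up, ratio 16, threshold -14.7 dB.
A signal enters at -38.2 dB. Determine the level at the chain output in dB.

-34.7 dB

Stage 1: -38.2 dB is 7.5 dB over -45.7 dB; at 2.5:1 that becomes 3 dB over, giving -42.7 dB.
Stage 2: -42.7 dB is at or below the -38 dB threshold — no compression; output -42.7 dB.
Stage 3: -42.7 dB is at or below the -14.7 dB threshold — no compression; make-up brings it to -34.7 dB.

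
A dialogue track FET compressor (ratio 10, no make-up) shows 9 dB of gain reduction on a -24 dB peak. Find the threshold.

-34 dB

Gain reduction = -24 − (-33) = 9 dB; output overshoot = GR / (R − 1) = 9 / 9 = 1 dB.
Threshold = output − output overshoot = -33 − 1 = -34 dB.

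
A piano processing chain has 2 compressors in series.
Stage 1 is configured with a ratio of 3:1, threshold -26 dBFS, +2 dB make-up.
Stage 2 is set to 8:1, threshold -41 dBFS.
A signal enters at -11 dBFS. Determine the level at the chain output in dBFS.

Stage 1: 15 dB above -26 dBFS, reduced 3:1 to 5 dB above → -21 dBFS; +2 dB make-up → -19 dBFS.
Stage 2: -19 dBFS is 22 dB over -41 dBFS; at 8:1 that becomes 2.75 dB over, giving -38.25 dBFS.

-38.25 dBFS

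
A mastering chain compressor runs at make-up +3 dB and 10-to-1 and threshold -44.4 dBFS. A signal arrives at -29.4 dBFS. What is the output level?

The input is 15 dB above the -44.4 dBFS threshold.
The 15 dB excess becomes 1.5 dB after 10:1 reduction.
So the level is -44.4 + 1.5 = -42.9 dBFS; make-up adds 3 dB, giving -39.9 dBFS.

-39.9 dBFS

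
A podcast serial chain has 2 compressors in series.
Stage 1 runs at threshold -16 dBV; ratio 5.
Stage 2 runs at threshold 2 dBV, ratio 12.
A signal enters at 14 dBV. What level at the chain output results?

Stage 1: overshoot 30 dB → 30/5 = 6 dB → -10 dBV.
Stage 2: below threshold (-10 ≤ 2); passes unchanged; output -10 dBV.

-10 dBV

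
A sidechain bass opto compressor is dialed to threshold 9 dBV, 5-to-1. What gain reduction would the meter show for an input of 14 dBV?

The signal is 5 dB above threshold.
A 5:1 ratio leaves 1 dB of that excess.
Gain reduction = 5 − 1 = 4 dB.

4 dB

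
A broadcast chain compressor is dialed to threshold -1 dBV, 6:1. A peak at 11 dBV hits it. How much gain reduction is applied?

11 dBV exceeds the threshold by 12 dB.
At 6:1, output sits 12/6 = 2 dB above threshold.
So the signal is attenuated by 12 − 2 = 10 dB.

10 dB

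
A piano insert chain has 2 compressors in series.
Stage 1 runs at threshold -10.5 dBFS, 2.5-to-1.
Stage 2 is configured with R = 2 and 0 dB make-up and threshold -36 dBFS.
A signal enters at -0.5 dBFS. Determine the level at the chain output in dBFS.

-21.25 dBFS

Stage 1: -0.5 dBFS is 10 dB over -10.5 dBFS; at 2.5:1 that becomes 4 dB over, giving -6.5 dBFS.
Stage 2: -6.5 dBFS is 29.5 dB over -36 dBFS; at 2:1 that becomes 14.75 dB over, giving -21.25 dBFS.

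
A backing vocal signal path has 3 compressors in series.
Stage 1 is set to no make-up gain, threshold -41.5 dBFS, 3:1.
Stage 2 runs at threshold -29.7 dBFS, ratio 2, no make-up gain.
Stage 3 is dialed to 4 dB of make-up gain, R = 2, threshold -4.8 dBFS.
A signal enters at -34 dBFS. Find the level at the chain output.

Stage 1: 7.5 dB above -41.5 dBFS, reduced 3:1 to 2.5 dB above → -39 dBFS.
Stage 2: below threshold (-39 ≤ -29.7); passes unchanged; output -39 dBFS.
Stage 3: below threshold (-39 ≤ -4.8); passes unchanged; make-up brings it to -35 dBFS.

-35 dBFS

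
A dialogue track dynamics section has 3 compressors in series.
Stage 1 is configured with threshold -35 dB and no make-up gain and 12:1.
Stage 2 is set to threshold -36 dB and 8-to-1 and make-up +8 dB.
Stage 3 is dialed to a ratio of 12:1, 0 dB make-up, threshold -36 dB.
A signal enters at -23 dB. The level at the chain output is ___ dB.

-35.3125 dB

Stage 1: -23 dB is 12 dB over -35 dB; at 12:1 that becomes 1 dB over, giving -34 dB.
Stage 2: 2 dB above -36 dB, reduced 8:1 to 0.25 dB above → -35.75 dB; +8 dB make-up → -27.75 dB.
Stage 3: -27.75 dB is 8.25 dB over -36 dB; at 12:1 that becomes 0.6875 dB over, giving -35.3125 dB.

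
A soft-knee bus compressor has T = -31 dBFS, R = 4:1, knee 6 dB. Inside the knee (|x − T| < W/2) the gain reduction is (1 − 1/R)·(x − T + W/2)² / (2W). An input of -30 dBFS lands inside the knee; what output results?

-31 dBFS

x − T + W/2 = -30 − (-31) + 3 = 4.
GR = (1 − 1/4) × 4² / 12 = 0.75 × 16 / 12 = 1 dB.
Output = -30 − 1 = -31 dBFS.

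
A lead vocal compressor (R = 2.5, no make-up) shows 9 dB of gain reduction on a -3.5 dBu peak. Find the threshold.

Gain reduction = -3.5 − (-12.5) = 9 dB; output overshoot = GR / (R − 1) = 9 / 1.5 = 6 dB.
Threshold = output − output overshoot = -12.5 − 6 = -18.5 dBu.

-18.5 dBu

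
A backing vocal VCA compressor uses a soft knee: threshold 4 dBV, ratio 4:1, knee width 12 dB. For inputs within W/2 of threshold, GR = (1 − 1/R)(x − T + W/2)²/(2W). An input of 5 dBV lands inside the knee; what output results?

3.46875 dBV

x − T + W/2 = 5 − 4 + 6 = 7.
GR = (1 − 1/4) × 7² / 24 = 0.75 × 49 / 24 = 1.53125 dB.
Output = 5 − 1.53125 = 3.46875 dBV.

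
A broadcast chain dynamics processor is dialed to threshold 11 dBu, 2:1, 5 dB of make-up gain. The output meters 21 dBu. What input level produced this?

Stripping the +5 dB make-up gives 16 dBu at the gain stage.
That's 5 dB above the 11 dBu threshold.
Undo the ratio: input overshoot = 5 × 2 = 10 dB, giving input = 21 dBu.

21 dBu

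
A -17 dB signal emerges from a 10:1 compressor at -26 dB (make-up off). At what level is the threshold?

-27 dB

Input is 10 dB above T (since output overshoot × R = input overshoot: (-26 − T)·10 = -17 − T gives T = -27 dB).
Check: -27 + (-17 − (-27))/10 = -27 + 1 = -26 dB. ✓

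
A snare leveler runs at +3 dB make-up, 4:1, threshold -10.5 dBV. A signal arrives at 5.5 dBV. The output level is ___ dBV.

-3.5 dBV

Overshoot: 5.5 − (-10.5) = 16 dB.
4:1 compression reduces that to 16/4 = 4 dB over.
That puts the output at -6.5 dBV; make-up adds 3 dB, giving -3.5 dBV.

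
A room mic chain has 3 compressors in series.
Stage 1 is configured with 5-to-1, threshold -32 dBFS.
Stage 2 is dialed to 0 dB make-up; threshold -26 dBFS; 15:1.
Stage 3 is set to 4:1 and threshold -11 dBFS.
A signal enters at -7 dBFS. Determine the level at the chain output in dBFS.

-27 dBFS

Stage 1: overshoot 25 dB → 25/5 = 5 dB → -27 dBFS.
Stage 2: -27 dBFS ≤ -26 dBFS, so stage 2 doesn't engage; output -27 dBFS.
Stage 3: below threshold (-27 ≤ -11); passes unchanged; output -27 dBFS.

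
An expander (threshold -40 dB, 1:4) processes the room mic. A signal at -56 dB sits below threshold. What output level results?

The input is 16 dB below the -40 dB threshold.
A 1:4 expander multiplies undershoot by 4: 16 × 4 = 64 dB below threshold.
Output = -40 − 64 = -104 dB.

-104 dB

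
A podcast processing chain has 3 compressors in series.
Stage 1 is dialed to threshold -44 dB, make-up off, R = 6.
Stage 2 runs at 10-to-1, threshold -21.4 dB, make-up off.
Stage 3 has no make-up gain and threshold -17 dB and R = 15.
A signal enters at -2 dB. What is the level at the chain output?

-37 dB

Stage 1: -2 dB is 42 dB over -44 dB; at 6:1 that becomes 7 dB over, giving -37 dB.
Stage 2: -37 dB is at or below the -21.4 dB threshold — no compression; output -37 dB.
Stage 3: below threshold (-37 ≤ -17); passes unchanged; output -37 dB.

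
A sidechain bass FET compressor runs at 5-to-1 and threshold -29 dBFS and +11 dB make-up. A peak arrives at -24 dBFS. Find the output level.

The input is 5 dB above the -29 dBFS threshold.
The 5 dB excess becomes 1 dB after 5:1 reduction.
That puts the output at -28 dBFS; make-up adds 11 dB, giving -17 dBFS.

-17 dBFS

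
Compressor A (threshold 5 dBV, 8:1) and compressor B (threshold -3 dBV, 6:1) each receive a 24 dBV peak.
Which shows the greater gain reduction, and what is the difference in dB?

B, by 5.875 dB

A: GR = 19 − 19/8 = 16.625 dB.
B: GR = 27 − 27/6 = 22.5 dB.
Difference: 5.875 dB in favour of B.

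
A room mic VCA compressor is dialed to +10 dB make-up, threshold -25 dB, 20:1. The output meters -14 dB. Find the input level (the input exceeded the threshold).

Remove make-up: -14 − 10 = -24 dB.
The compressed level sits -24 − (-25) = 1 dB over threshold.
Before 20:1 compression the overshoot was 1 × 20 = 20 dB, so input = -25 + 20 = -5 dB.

-5 dB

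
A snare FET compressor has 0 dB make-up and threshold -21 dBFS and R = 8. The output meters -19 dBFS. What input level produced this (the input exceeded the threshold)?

That's 2 dB above the -21 dBFS threshold.
Undo the ratio: input overshoot = 2 × 8 = 16 dB, giving input = -5 dBFS.

-5 dBFS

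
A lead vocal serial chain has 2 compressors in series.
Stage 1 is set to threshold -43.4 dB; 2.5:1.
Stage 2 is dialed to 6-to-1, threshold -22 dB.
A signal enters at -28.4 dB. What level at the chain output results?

-37.4 dB

Stage 1: overshoot 15 dB → 15/2.5 = 6 dB → -37.4 dB.
Stage 2: below threshold (-37.4 ≤ -22); passes unchanged; output -37.4 dB.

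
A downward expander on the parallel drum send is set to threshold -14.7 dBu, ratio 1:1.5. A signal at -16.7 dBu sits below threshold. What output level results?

-17.7 dBu

The input is 2 dB below the -14.7 dBu threshold.
A 1:1.5 expander multiplies undershoot by 1.5: 2 × 1.5 = 3 dB below threshold.
Output = -14.7 − 3 = -17.7 dBu.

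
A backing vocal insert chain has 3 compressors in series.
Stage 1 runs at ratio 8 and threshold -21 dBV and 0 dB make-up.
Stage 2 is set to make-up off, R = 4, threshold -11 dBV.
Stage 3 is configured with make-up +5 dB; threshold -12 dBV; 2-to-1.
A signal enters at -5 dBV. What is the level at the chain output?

Stage 1: -5 dBV is 16 dB over -21 dBV; at 8:1 that becomes 2 dB over, giving -19 dBV.
Stage 2: -19 dBV ≤ -11 dBV, so stage 2 doesn't engage; output -19 dBV.
Stage 3: -19 dBV ≤ -12 dBV, so stage 3 doesn't engage; make-up brings it to -14 dBV.

-14 dBV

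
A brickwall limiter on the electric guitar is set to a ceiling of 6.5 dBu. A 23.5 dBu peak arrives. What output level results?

The limiter clamps the peak to its 6.5 dBu ceiling.

6.5 dBu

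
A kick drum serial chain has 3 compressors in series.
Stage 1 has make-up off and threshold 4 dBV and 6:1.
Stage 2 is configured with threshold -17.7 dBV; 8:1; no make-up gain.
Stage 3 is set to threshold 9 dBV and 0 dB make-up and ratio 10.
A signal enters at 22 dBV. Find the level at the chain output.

Stage 1: overshoot 18 dB → 18/6 = 3 dB → 7 dBV.
Stage 2: overshoot 24.7 dB → 24.7/8 = 3.0875 dB → -14.6125 dBV.
Stage 3: below threshold (-14.6125 ≤ 9); passes unchanged; output -14.6125 dBV.

-14.6125 dBV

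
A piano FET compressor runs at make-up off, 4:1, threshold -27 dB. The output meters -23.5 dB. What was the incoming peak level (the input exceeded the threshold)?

Post-compression overshoot = -23.5 − (-27) = 3.5 dB.
Input overshoot = R × output overshoot = 14 dB → input = -27 + 14 = -13 dB.

-13 dB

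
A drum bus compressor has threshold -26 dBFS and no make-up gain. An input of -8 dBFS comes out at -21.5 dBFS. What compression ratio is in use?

Input overshoot = -8 − (-26) = 18 dB; output overshoot = -21.5 − (-26) = 4.5 dB.
Ratio = 18 / 4.5 = 4.

4:1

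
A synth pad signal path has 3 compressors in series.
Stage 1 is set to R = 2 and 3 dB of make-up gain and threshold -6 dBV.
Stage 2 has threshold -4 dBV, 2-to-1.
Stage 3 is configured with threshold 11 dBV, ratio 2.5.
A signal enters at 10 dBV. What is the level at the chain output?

Stage 1: 16 dB above -6 dBV, reduced 2:1 to 8 dB above → 2 dBV; +3 dB make-up → 5 dBV.
Stage 2: overshoot 9 dB → 9/2 = 4.5 dB → 0.5 dBV.
Stage 3: 0.5 dBV is at or below the 11 dBV threshold — no compression; output 0.5 dBV.

0.5 dBV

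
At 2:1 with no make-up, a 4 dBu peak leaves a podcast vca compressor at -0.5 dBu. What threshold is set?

-5 dBu

Input is 9 dB above T (since output overshoot × R = input overshoot: (-0.5 − T)·2 = 4 − T gives T = -5 dBu).
Check: -5 + (4 − (-5))/2 = -5 + 4.5 = -0.5 dBu. ✓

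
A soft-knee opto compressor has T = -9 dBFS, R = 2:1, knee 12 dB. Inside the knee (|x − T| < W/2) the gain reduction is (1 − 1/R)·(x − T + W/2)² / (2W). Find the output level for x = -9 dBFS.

x − T + W/2 = -9 − (-9) + 6 = 6.
GR = (1 − 1/2) × 6² / 24 = 0.5 × 36 / 24 = 0.75 dB.
Output = -9 − 0.75 = -9.75 dBFS.

-9.75 dBFS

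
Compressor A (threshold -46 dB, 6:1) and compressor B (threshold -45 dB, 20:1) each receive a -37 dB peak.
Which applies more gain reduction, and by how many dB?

A: overshoot 9 dB → output overshoot 1.5 dB → GR 7.5 dB.
B: overshoot 8 dB → output overshoot 0.4 dB → GR 7.6 dB.
B applies 0.1 dB more gain reduction.

B, by 0.1 dB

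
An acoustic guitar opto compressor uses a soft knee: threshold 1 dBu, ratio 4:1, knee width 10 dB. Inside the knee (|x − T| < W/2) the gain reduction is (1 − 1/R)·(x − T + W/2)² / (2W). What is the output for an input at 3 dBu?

x − T + W/2 = 3 − 1 + 5 = 7.
GR = (1 − 1/4) × 7² / 20 = 0.75 × 49 / 20 = 1.8375 dB.
Output = 3 − 1.8375 = 1.1625 dBu.

1.1625 dBu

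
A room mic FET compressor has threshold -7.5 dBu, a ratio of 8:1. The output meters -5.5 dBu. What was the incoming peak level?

That's 2 dB above the -7.5 dBu threshold.
Before 8:1 compression the overshoot was 2 × 8 = 16 dB, so input = -7.5 + 16 = 8.5 dBu.

8.5 dBu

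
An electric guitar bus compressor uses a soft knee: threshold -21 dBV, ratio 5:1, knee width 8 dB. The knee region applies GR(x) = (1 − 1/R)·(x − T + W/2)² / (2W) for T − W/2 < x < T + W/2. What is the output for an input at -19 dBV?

-20.8 dBV

x − T + W/2 = -19 − (-21) + 4 = 6.
GR = (1 − 1/5) × 6² / 16 = 0.8 × 36 / 16 = 1.8 dB.
Output = -19 − 1.8 = -20.8 dBV.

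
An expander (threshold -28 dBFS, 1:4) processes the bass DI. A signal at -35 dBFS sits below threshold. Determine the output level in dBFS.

The input is 7 dB below the -28 dBFS threshold.
A 1:4 expander multiplies undershoot by 4: 7 × 4 = 28 dB below threshold.
Output = -28 − 28 = -56 dBFS.

-56 dBFS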